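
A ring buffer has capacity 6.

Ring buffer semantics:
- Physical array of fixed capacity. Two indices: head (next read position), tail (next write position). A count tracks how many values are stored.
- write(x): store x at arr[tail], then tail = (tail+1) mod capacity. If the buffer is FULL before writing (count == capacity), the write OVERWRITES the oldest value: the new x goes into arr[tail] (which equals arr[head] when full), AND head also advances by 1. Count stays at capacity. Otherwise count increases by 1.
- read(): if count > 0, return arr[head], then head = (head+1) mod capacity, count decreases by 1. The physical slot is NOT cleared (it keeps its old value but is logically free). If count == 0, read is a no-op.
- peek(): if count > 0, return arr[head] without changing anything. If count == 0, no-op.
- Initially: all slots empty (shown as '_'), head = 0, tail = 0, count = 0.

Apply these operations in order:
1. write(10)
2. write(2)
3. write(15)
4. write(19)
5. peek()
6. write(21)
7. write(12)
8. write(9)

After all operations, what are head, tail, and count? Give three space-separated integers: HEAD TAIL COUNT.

After op 1 (write(10)): arr=[10 _ _ _ _ _] head=0 tail=1 count=1
After op 2 (write(2)): arr=[10 2 _ _ _ _] head=0 tail=2 count=2
After op 3 (write(15)): arr=[10 2 15 _ _ _] head=0 tail=3 count=3
After op 4 (write(19)): arr=[10 2 15 19 _ _] head=0 tail=4 count=4
After op 5 (peek()): arr=[10 2 15 19 _ _] head=0 tail=4 count=4
After op 6 (write(21)): arr=[10 2 15 19 21 _] head=0 tail=5 count=5
After op 7 (write(12)): arr=[10 2 15 19 21 12] head=0 tail=0 count=6
After op 8 (write(9)): arr=[9 2 15 19 21 12] head=1 tail=1 count=6

Answer: 1 1 6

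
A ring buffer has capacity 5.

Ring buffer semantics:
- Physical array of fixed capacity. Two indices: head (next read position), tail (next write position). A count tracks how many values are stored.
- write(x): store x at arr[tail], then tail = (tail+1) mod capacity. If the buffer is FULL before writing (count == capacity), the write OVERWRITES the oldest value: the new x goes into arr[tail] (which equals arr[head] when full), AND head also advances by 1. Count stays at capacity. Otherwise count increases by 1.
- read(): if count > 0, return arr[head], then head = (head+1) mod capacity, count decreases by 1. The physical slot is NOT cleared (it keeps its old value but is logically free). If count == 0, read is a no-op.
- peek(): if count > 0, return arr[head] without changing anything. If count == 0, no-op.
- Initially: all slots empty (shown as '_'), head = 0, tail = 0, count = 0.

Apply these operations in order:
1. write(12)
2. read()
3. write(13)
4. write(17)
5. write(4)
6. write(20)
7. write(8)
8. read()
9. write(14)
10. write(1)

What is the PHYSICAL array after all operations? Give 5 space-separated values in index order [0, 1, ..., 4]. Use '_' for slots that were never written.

Answer: 8 14 1 4 20

Derivation:
After op 1 (write(12)): arr=[12 _ _ _ _] head=0 tail=1 count=1
After op 2 (read()): arr=[12 _ _ _ _] head=1 tail=1 count=0
After op 3 (write(13)): arr=[12 13 _ _ _] head=1 tail=2 count=1
After op 4 (write(17)): arr=[12 13 17 _ _] head=1 tail=3 count=2
After op 5 (write(4)): arr=[12 13 17 4 _] head=1 tail=4 count=3
After op 6 (write(20)): arr=[12 13 17 4 20] head=1 tail=0 count=4
After op 7 (write(8)): arr=[8 13 17 4 20] head=1 tail=1 count=5
After op 8 (read()): arr=[8 13 17 4 20] head=2 tail=1 count=4
After op 9 (write(14)): arr=[8 14 17 4 20] head=2 tail=2 count=5
After op 10 (write(1)): arr=[8 14 1 4 20] head=3 tail=3 count=5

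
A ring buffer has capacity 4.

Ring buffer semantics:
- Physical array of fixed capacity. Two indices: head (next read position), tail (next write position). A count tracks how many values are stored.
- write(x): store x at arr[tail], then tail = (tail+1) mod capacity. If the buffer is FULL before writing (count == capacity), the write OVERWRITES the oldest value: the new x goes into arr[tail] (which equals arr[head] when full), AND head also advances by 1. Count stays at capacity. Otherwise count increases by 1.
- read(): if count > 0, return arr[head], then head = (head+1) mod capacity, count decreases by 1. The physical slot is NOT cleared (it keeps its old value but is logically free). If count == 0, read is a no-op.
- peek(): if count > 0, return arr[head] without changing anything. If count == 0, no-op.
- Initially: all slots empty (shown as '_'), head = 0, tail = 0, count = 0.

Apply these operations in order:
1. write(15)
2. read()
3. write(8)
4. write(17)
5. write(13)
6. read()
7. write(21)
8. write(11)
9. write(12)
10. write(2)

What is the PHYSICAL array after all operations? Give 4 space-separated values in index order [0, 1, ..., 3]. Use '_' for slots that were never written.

Answer: 21 11 12 2

Derivation:
After op 1 (write(15)): arr=[15 _ _ _] head=0 tail=1 count=1
After op 2 (read()): arr=[15 _ _ _] head=1 tail=1 count=0
After op 3 (write(8)): arr=[15 8 _ _] head=1 tail=2 count=1
After op 4 (write(17)): arr=[15 8 17 _] head=1 tail=3 count=2
After op 5 (write(13)): arr=[15 8 17 13] head=1 tail=0 count=3
After op 6 (read()): arr=[15 8 17 13] head=2 tail=0 count=2
After op 7 (write(21)): arr=[21 8 17 13] head=2 tail=1 count=3
After op 8 (write(11)): arr=[21 11 17 13] head=2 tail=2 count=4
After op 9 (write(12)): arr=[21 11 12 13] head=3 tail=3 count=4
After op 10 (write(2)): arr=[21 11 12 2] head=0 tail=0 count=4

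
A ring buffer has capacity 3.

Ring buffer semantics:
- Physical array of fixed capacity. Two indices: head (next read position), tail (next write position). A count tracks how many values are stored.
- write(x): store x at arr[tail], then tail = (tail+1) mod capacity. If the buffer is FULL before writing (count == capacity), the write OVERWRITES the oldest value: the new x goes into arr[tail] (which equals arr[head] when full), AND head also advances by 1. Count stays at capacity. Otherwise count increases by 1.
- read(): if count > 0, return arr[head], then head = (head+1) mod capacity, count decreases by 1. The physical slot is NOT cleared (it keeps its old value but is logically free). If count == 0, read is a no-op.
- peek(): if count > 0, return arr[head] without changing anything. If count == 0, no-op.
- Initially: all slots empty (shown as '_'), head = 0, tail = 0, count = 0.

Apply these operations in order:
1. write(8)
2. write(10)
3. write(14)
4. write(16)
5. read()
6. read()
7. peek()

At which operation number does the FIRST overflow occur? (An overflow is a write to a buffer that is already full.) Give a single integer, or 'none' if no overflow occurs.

Answer: 4

Derivation:
After op 1 (write(8)): arr=[8 _ _] head=0 tail=1 count=1
After op 2 (write(10)): arr=[8 10 _] head=0 tail=2 count=2
After op 3 (write(14)): arr=[8 10 14] head=0 tail=0 count=3
After op 4 (write(16)): arr=[16 10 14] head=1 tail=1 count=3
After op 5 (read()): arr=[16 10 14] head=2 tail=1 count=2
After op 6 (read()): arr=[16 10 14] head=0 tail=1 count=1
After op 7 (peek()): arr=[16 10 14] head=0 tail=1 count=1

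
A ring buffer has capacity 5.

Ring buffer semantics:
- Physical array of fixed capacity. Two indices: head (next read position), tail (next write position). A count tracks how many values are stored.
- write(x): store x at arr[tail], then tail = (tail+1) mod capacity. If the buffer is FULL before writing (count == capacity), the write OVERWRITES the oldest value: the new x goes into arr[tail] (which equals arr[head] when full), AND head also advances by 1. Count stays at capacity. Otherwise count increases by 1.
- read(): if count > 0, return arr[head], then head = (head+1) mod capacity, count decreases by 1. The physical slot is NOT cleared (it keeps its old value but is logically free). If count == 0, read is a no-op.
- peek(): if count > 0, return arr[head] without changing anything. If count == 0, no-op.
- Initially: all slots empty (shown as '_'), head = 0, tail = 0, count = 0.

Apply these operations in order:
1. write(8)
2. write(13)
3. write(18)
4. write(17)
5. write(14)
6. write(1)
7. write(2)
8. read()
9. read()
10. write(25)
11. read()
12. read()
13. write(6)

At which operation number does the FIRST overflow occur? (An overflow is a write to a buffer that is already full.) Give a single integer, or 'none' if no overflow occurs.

Answer: 6

Derivation:
After op 1 (write(8)): arr=[8 _ _ _ _] head=0 tail=1 count=1
After op 2 (write(13)): arr=[8 13 _ _ _] head=0 tail=2 count=2
After op 3 (write(18)): arr=[8 13 18 _ _] head=0 tail=3 count=3
After op 4 (write(17)): arr=[8 13 18 17 _] head=0 tail=4 count=4
After op 5 (write(14)): arr=[8 13 18 17 14] head=0 tail=0 count=5
After op 6 (write(1)): arr=[1 13 18 17 14] head=1 tail=1 count=5
After op 7 (write(2)): arr=[1 2 18 17 14] head=2 tail=2 count=5
After op 8 (read()): arr=[1 2 18 17 14] head=3 tail=2 count=4
After op 9 (read()): arr=[1 2 18 17 14] head=4 tail=2 count=3
After op 10 (write(25)): arr=[1 2 25 17 14] head=4 tail=3 count=4
After op 11 (read()): arr=[1 2 25 17 14] head=0 tail=3 count=3
After op 12 (read()): arr=[1 2 25 17 14] head=1 tail=3 count=2
After op 13 (write(6)): arr=[1 2 25 6 14] head=1 tail=4 count=3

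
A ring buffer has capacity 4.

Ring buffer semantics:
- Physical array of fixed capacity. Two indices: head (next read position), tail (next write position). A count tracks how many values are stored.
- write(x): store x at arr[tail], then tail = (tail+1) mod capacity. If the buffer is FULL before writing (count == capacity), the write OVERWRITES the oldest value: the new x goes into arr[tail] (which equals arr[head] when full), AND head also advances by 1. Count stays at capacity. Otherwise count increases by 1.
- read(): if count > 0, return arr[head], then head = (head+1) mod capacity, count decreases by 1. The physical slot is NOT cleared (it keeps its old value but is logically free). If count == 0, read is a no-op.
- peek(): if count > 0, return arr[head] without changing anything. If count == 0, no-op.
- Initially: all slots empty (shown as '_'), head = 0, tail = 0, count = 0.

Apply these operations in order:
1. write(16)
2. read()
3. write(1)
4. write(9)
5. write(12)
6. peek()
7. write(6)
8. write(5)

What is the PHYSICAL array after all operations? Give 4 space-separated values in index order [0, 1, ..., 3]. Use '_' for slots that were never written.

Answer: 6 5 9 12

Derivation:
After op 1 (write(16)): arr=[16 _ _ _] head=0 tail=1 count=1
After op 2 (read()): arr=[16 _ _ _] head=1 tail=1 count=0
After op 3 (write(1)): arr=[16 1 _ _] head=1 tail=2 count=1
After op 4 (write(9)): arr=[16 1 9 _] head=1 tail=3 count=2
After op 5 (write(12)): arr=[16 1 9 12] head=1 tail=0 count=3
After op 6 (peek()): arr=[16 1 9 12] head=1 tail=0 count=3
After op 7 (write(6)): arr=[6 1 9 12] head=1 tail=1 count=4
After op 8 (write(5)): arr=[6 5 9 12] head=2 tail=2 count=4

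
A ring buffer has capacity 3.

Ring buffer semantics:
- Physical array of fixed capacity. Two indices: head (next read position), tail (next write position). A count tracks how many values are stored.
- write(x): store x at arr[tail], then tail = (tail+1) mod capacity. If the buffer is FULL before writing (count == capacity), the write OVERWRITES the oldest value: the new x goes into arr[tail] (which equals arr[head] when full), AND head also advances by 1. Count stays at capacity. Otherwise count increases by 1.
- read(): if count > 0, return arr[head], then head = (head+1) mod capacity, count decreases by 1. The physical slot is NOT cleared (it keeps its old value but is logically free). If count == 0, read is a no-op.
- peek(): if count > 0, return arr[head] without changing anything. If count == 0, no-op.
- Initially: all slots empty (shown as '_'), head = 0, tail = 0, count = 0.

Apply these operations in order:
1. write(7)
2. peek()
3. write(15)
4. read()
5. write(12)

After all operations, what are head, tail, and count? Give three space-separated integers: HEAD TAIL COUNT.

Answer: 1 0 2

Derivation:
After op 1 (write(7)): arr=[7 _ _] head=0 tail=1 count=1
After op 2 (peek()): arr=[7 _ _] head=0 tail=1 count=1
After op 3 (write(15)): arr=[7 15 _] head=0 tail=2 count=2
After op 4 (read()): arr=[7 15 _] head=1 tail=2 count=1
After op 5 (write(12)): arr=[7 15 12] head=1 tail=0 count=2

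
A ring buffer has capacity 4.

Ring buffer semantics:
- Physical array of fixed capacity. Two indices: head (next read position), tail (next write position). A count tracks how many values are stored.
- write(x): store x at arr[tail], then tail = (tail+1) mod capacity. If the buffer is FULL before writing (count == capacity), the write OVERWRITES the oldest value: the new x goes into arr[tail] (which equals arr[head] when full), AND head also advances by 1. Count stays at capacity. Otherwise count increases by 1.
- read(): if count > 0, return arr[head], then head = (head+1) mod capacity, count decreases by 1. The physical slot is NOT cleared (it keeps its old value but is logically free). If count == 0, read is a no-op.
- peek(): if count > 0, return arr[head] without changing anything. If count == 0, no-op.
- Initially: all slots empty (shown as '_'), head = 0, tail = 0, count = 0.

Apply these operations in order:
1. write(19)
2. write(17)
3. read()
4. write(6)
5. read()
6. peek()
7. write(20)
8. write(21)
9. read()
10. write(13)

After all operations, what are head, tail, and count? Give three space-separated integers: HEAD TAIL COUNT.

Answer: 3 2 3

Derivation:
After op 1 (write(19)): arr=[19 _ _ _] head=0 tail=1 count=1
After op 2 (write(17)): arr=[19 17 _ _] head=0 tail=2 count=2
After op 3 (read()): arr=[19 17 _ _] head=1 tail=2 count=1
After op 4 (write(6)): arr=[19 17 6 _] head=1 tail=3 count=2
After op 5 (read()): arr=[19 17 6 _] head=2 tail=3 count=1
After op 6 (peek()): arr=[19 17 6 _] head=2 tail=3 count=1
After op 7 (write(20)): arr=[19 17 6 20] head=2 tail=0 count=2
After op 8 (write(21)): arr=[21 17 6 20] head=2 tail=1 count=3
After op 9 (read()): arr=[21 17 6 20] head=3 tail=1 count=2
After op 10 (write(13)): arr=[21 13 6 20] head=3 tail=2 count=3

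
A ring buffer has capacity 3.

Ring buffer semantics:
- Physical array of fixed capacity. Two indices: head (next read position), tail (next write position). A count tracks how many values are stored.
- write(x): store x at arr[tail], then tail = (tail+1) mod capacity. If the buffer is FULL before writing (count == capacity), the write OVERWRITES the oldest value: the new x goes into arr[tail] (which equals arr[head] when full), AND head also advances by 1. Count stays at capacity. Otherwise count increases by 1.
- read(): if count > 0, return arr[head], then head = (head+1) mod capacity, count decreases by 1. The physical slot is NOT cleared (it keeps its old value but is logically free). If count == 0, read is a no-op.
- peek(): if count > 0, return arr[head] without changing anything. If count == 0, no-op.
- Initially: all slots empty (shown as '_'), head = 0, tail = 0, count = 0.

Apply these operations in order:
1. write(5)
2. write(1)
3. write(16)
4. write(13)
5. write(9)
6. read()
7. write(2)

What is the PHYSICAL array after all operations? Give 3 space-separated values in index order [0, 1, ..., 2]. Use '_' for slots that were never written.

Answer: 13 9 2

Derivation:
After op 1 (write(5)): arr=[5 _ _] head=0 tail=1 count=1
After op 2 (write(1)): arr=[5 1 _] head=0 tail=2 count=2
After op 3 (write(16)): arr=[5 1 16] head=0 tail=0 count=3
After op 4 (write(13)): arr=[13 1 16] head=1 tail=1 count=3
After op 5 (write(9)): arr=[13 9 16] head=2 tail=2 count=3
After op 6 (read()): arr=[13 9 16] head=0 tail=2 count=2
After op 7 (write(2)): arr=[13 9 2] head=0 tail=0 count=3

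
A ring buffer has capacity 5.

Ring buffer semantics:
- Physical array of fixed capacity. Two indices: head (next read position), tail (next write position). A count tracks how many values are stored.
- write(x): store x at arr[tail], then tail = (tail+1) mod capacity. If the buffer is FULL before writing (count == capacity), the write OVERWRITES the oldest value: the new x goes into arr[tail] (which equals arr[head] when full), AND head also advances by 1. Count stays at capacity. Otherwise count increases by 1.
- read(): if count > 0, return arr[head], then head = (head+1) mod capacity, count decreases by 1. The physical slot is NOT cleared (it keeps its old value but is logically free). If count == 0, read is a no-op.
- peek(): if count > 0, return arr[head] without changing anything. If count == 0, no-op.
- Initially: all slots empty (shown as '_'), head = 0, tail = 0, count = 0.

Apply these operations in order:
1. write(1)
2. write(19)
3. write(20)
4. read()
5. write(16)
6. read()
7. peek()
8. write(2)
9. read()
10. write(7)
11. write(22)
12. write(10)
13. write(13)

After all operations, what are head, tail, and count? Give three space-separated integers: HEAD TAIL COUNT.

After op 1 (write(1)): arr=[1 _ _ _ _] head=0 tail=1 count=1
After op 2 (write(19)): arr=[1 19 _ _ _] head=0 tail=2 count=2
After op 3 (write(20)): arr=[1 19 20 _ _] head=0 tail=3 count=3
After op 4 (read()): arr=[1 19 20 _ _] head=1 tail=3 count=2
After op 5 (write(16)): arr=[1 19 20 16 _] head=1 tail=4 count=3
After op 6 (read()): arr=[1 19 20 16 _] head=2 tail=4 count=2
After op 7 (peek()): arr=[1 19 20 16 _] head=2 tail=4 count=2
After op 8 (write(2)): arr=[1 19 20 16 2] head=2 tail=0 count=3
After op 9 (read()): arr=[1 19 20 16 2] head=3 tail=0 count=2
After op 10 (write(7)): arr=[7 19 20 16 2] head=3 tail=1 count=3
After op 11 (write(22)): arr=[7 22 20 16 2] head=3 tail=2 count=4
After op 12 (write(10)): arr=[7 22 10 16 2] head=3 tail=3 count=5
After op 13 (write(13)): arr=[7 22 10 13 2] head=4 tail=4 count=5

Answer: 4 4 5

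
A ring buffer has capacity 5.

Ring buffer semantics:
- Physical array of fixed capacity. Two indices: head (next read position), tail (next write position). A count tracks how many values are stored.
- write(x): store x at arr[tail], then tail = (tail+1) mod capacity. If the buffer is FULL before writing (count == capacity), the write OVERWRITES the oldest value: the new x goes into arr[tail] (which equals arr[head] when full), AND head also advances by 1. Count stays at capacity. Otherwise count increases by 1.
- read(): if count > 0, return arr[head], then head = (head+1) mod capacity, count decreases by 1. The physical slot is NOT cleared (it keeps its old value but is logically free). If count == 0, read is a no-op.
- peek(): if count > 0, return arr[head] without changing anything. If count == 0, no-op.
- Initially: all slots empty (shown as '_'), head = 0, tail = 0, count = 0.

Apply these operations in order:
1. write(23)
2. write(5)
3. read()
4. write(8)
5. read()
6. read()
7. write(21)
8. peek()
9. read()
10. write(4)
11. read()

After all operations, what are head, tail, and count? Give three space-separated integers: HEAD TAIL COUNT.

Answer: 0 0 0

Derivation:
After op 1 (write(23)): arr=[23 _ _ _ _] head=0 tail=1 count=1
After op 2 (write(5)): arr=[23 5 _ _ _] head=0 tail=2 count=2
After op 3 (read()): arr=[23 5 _ _ _] head=1 tail=2 count=1
After op 4 (write(8)): arr=[23 5 8 _ _] head=1 tail=3 count=2
After op 5 (read()): arr=[23 5 8 _ _] head=2 tail=3 count=1
After op 6 (read()): arr=[23 5 8 _ _] head=3 tail=3 count=0
After op 7 (write(21)): arr=[23 5 8 21 _] head=3 tail=4 count=1
After op 8 (peek()): arr=[23 5 8 21 _] head=3 tail=4 count=1
After op 9 (read()): arr=[23 5 8 21 _] head=4 tail=4 count=0
After op 10 (write(4)): arr=[23 5 8 21 4] head=4 tail=0 count=1
After op 11 (read()): arr=[23 5 8 21 4] head=0 tail=0 count=0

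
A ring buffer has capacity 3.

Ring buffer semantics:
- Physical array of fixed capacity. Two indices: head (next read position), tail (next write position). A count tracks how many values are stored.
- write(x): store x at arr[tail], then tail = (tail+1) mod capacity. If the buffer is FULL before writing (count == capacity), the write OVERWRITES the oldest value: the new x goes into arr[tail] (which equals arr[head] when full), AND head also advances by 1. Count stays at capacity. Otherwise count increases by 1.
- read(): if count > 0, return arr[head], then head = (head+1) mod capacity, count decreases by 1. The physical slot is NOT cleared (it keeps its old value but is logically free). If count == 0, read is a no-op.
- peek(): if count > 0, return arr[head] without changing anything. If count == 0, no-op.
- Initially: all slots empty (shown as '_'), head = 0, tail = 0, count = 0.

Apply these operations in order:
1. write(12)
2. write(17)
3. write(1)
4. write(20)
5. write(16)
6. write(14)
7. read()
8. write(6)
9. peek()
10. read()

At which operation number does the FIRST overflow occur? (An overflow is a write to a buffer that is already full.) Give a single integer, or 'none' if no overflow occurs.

After op 1 (write(12)): arr=[12 _ _] head=0 tail=1 count=1
After op 2 (write(17)): arr=[12 17 _] head=0 tail=2 count=2
After op 3 (write(1)): arr=[12 17 1] head=0 tail=0 count=3
After op 4 (write(20)): arr=[20 17 1] head=1 tail=1 count=3
After op 5 (write(16)): arr=[20 16 1] head=2 tail=2 count=3
After op 6 (write(14)): arr=[20 16 14] head=0 tail=0 count=3
After op 7 (read()): arr=[20 16 14] head=1 tail=0 count=2
After op 8 (write(6)): arr=[6 16 14] head=1 tail=1 count=3
After op 9 (peek()): arr=[6 16 14] head=1 tail=1 count=3
After op 10 (read()): arr=[6 16 14] head=2 tail=1 count=2

Answer: 4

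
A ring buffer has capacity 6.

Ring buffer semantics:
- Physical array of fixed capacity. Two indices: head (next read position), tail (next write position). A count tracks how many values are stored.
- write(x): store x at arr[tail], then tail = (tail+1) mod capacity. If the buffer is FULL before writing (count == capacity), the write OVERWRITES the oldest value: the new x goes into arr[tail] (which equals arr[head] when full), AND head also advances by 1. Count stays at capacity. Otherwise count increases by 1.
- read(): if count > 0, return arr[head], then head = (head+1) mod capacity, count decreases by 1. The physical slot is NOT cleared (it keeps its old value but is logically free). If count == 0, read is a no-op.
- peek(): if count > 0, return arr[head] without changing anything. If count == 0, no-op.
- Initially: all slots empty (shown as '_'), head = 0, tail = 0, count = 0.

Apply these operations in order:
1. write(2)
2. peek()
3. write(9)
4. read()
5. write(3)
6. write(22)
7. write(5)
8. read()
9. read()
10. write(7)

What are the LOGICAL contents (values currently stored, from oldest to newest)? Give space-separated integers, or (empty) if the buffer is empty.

After op 1 (write(2)): arr=[2 _ _ _ _ _] head=0 tail=1 count=1
After op 2 (peek()): arr=[2 _ _ _ _ _] head=0 tail=1 count=1
After op 3 (write(9)): arr=[2 9 _ _ _ _] head=0 tail=2 count=2
After op 4 (read()): arr=[2 9 _ _ _ _] head=1 tail=2 count=1
After op 5 (write(3)): arr=[2 9 3 _ _ _] head=1 tail=3 count=2
After op 6 (write(22)): arr=[2 9 3 22 _ _] head=1 tail=4 count=3
After op 7 (write(5)): arr=[2 9 3 22 5 _] head=1 tail=5 count=4
After op 8 (read()): arr=[2 9 3 22 5 _] head=2 tail=5 count=3
After op 9 (read()): arr=[2 9 3 22 5 _] head=3 tail=5 count=2
After op 10 (write(7)): arr=[2 9 3 22 5 7] head=3 tail=0 count=3

Answer: 22 5 7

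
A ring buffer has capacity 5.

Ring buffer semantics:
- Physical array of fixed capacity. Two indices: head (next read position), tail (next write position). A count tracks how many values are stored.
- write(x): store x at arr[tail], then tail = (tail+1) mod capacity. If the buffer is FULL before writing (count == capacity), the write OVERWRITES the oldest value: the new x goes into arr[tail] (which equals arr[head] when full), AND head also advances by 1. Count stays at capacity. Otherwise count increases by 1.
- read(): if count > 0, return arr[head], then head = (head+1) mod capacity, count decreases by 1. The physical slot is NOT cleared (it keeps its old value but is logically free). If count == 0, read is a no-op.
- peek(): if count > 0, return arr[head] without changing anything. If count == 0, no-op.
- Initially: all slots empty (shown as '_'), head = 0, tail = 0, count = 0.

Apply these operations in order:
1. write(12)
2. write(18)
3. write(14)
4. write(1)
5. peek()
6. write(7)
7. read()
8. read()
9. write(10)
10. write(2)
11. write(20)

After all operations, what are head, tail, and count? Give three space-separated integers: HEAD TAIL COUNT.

After op 1 (write(12)): arr=[12 _ _ _ _] head=0 tail=1 count=1
After op 2 (write(18)): arr=[12 18 _ _ _] head=0 tail=2 count=2
After op 3 (write(14)): arr=[12 18 14 _ _] head=0 tail=3 count=3
After op 4 (write(1)): arr=[12 18 14 1 _] head=0 tail=4 count=4
After op 5 (peek()): arr=[12 18 14 1 _] head=0 tail=4 count=4
After op 6 (write(7)): arr=[12 18 14 1 7] head=0 tail=0 count=5
After op 7 (read()): arr=[12 18 14 1 7] head=1 tail=0 count=4
After op 8 (read()): arr=[12 18 14 1 7] head=2 tail=0 count=3
After op 9 (write(10)): arr=[10 18 14 1 7] head=2 tail=1 count=4
After op 10 (write(2)): arr=[10 2 14 1 7] head=2 tail=2 count=5
After op 11 (write(20)): arr=[10 2 20 1 7] head=3 tail=3 count=5

Answer: 3 3 5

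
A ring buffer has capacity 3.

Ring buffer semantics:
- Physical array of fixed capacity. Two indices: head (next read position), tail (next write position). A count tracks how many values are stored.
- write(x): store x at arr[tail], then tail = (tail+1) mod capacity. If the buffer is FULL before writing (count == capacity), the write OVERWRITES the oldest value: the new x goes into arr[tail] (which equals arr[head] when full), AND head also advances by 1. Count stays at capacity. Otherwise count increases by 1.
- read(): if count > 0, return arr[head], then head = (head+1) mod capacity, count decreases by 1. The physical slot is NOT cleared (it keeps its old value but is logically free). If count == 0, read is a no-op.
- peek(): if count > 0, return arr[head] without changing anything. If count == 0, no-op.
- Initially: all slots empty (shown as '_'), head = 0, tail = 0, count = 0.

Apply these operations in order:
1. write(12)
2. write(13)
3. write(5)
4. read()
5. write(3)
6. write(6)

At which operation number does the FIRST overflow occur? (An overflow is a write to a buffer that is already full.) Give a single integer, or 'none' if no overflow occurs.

Answer: 6

Derivation:
After op 1 (write(12)): arr=[12 _ _] head=0 tail=1 count=1
After op 2 (write(13)): arr=[12 13 _] head=0 tail=2 count=2
After op 3 (write(5)): arr=[12 13 5] head=0 tail=0 count=3
After op 4 (read()): arr=[12 13 5] head=1 tail=0 count=2
After op 5 (write(3)): arr=[3 13 5] head=1 tail=1 count=3
After op 6 (write(6)): arr=[3 6 5] head=2 tail=2 count=3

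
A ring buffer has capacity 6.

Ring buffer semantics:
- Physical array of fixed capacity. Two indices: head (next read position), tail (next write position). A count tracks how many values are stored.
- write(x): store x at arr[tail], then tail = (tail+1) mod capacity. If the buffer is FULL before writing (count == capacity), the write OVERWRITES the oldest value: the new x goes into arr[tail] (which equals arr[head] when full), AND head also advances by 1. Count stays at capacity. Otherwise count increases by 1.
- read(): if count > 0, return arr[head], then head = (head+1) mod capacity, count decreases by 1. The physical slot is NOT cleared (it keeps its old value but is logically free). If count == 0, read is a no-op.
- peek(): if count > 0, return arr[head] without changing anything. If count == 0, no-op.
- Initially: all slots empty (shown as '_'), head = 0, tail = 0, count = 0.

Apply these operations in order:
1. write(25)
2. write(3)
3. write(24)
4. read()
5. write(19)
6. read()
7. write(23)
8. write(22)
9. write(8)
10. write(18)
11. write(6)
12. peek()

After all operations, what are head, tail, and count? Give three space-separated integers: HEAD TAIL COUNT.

After op 1 (write(25)): arr=[25 _ _ _ _ _] head=0 tail=1 count=1
After op 2 (write(3)): arr=[25 3 _ _ _ _] head=0 tail=2 count=2
After op 3 (write(24)): arr=[25 3 24 _ _ _] head=0 tail=3 count=3
After op 4 (read()): arr=[25 3 24 _ _ _] head=1 tail=3 count=2
After op 5 (write(19)): arr=[25 3 24 19 _ _] head=1 tail=4 count=3
After op 6 (read()): arr=[25 3 24 19 _ _] head=2 tail=4 count=2
After op 7 (write(23)): arr=[25 3 24 19 23 _] head=2 tail=5 count=3
After op 8 (write(22)): arr=[25 3 24 19 23 22] head=2 tail=0 count=4
After op 9 (write(8)): arr=[8 3 24 19 23 22] head=2 tail=1 count=5
After op 10 (write(18)): arr=[8 18 24 19 23 22] head=2 tail=2 count=6
After op 11 (write(6)): arr=[8 18 6 19 23 22] head=3 tail=3 count=6
After op 12 (peek()): arr=[8 18 6 19 23 22] head=3 tail=3 count=6

Answer: 3 3 6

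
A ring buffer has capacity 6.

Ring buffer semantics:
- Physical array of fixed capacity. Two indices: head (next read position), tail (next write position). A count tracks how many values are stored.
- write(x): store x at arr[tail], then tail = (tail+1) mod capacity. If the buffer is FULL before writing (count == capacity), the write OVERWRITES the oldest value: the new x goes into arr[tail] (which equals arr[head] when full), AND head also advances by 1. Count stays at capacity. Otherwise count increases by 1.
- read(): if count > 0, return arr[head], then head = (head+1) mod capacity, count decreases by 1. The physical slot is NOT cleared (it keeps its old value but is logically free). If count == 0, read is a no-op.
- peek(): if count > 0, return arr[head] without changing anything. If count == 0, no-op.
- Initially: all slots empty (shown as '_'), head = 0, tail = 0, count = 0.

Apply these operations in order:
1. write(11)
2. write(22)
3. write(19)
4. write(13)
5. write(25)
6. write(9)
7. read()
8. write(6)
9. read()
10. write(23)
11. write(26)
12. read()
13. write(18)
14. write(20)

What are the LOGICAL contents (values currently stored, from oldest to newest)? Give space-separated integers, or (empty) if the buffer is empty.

After op 1 (write(11)): arr=[11 _ _ _ _ _] head=0 tail=1 count=1
After op 2 (write(22)): arr=[11 22 _ _ _ _] head=0 tail=2 count=2
After op 3 (write(19)): arr=[11 22 19 _ _ _] head=0 tail=3 count=3
After op 4 (write(13)): arr=[11 22 19 13 _ _] head=0 tail=4 count=4
After op 5 (write(25)): arr=[11 22 19 13 25 _] head=0 tail=5 count=5
After op 6 (write(9)): arr=[11 22 19 13 25 9] head=0 tail=0 count=6
After op 7 (read()): arr=[11 22 19 13 25 9] head=1 tail=0 count=5
After op 8 (write(6)): arr=[6 22 19 13 25 9] head=1 tail=1 count=6
After op 9 (read()): arr=[6 22 19 13 25 9] head=2 tail=1 count=5
After op 10 (write(23)): arr=[6 23 19 13 25 9] head=2 tail=2 count=6
After op 11 (write(26)): arr=[6 23 26 13 25 9] head=3 tail=3 count=6
After op 12 (read()): arr=[6 23 26 13 25 9] head=4 tail=3 count=5
After op 13 (write(18)): arr=[6 23 26 18 25 9] head=4 tail=4 count=6
After op 14 (write(20)): arr=[6 23 26 18 20 9] head=5 tail=5 count=6

Answer: 9 6 23 26 18 20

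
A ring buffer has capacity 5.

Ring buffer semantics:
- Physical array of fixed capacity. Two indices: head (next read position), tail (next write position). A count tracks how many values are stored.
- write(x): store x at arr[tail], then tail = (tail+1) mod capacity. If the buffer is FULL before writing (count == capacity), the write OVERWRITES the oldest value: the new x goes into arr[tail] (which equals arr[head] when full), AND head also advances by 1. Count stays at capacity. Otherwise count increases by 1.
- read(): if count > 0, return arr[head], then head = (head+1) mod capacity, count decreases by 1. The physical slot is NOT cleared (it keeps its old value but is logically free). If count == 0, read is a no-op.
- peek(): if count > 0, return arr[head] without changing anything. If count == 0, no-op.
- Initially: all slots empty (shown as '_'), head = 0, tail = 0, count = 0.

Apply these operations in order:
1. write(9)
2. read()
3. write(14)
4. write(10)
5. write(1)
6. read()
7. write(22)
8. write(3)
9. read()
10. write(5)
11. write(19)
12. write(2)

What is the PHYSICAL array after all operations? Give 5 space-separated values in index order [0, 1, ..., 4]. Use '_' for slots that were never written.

Answer: 3 5 19 2 22

Derivation:
After op 1 (write(9)): arr=[9 _ _ _ _] head=0 tail=1 count=1
After op 2 (read()): arr=[9 _ _ _ _] head=1 tail=1 count=0
After op 3 (write(14)): arr=[9 14 _ _ _] head=1 tail=2 count=1
After op 4 (write(10)): arr=[9 14 10 _ _] head=1 tail=3 count=2
After op 5 (write(1)): arr=[9 14 10 1 _] head=1 tail=4 count=3
After op 6 (read()): arr=[9 14 10 1 _] head=2 tail=4 count=2
After op 7 (write(22)): arr=[9 14 10 1 22] head=2 tail=0 count=3
After op 8 (write(3)): arr=[3 14 10 1 22] head=2 tail=1 count=4
After op 9 (read()): arr=[3 14 10 1 22] head=3 tail=1 count=3
After op 10 (write(5)): arr=[3 5 10 1 22] head=3 tail=2 count=4
After op 11 (write(19)): arr=[3 5 19 1 22] head=3 tail=3 count=5
After op 12 (write(2)): arr=[3 5 19 2 22] head=4 tail=4 count=5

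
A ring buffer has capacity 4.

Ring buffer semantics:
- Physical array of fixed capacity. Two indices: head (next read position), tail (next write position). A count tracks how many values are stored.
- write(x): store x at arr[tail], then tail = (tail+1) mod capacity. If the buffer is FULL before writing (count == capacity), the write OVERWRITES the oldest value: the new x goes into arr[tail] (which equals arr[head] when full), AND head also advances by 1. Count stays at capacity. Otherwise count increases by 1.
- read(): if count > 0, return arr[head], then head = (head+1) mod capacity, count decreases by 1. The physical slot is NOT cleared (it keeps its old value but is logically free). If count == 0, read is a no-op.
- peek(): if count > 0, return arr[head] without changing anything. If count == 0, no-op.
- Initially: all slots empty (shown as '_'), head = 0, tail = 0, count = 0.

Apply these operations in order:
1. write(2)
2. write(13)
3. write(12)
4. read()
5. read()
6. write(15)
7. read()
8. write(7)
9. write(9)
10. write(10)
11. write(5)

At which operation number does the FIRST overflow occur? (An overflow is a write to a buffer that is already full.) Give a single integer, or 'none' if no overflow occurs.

Answer: 11

Derivation:
After op 1 (write(2)): arr=[2 _ _ _] head=0 tail=1 count=1
After op 2 (write(13)): arr=[2 13 _ _] head=0 tail=2 count=2
After op 3 (write(12)): arr=[2 13 12 _] head=0 tail=3 count=3
After op 4 (read()): arr=[2 13 12 _] head=1 tail=3 count=2
After op 5 (read()): arr=[2 13 12 _] head=2 tail=3 count=1
After op 6 (write(15)): arr=[2 13 12 15] head=2 tail=0 count=2
After op 7 (read()): arr=[2 13 12 15] head=3 tail=0 count=1
After op 8 (write(7)): arr=[7 13 12 15] head=3 tail=1 count=2
After op 9 (write(9)): arr=[7 9 12 15] head=3 tail=2 count=3
After op 10 (write(10)): arr=[7 9 10 15] head=3 tail=3 count=4
After op 11 (write(5)): arr=[7 9 10 5] head=0 tail=0 count=4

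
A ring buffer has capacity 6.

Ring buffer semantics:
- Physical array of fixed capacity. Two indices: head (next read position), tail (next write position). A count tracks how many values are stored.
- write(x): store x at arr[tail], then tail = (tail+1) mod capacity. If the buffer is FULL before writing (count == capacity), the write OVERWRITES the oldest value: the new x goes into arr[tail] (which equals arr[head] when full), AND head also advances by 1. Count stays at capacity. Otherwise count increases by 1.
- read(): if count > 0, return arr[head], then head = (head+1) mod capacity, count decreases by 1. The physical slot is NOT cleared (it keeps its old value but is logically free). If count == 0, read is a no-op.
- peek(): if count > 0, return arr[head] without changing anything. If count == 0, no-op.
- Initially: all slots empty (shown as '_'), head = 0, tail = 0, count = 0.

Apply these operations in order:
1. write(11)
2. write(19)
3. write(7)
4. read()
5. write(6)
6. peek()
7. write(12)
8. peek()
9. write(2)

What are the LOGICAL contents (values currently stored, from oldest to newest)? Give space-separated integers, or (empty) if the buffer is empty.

After op 1 (write(11)): arr=[11 _ _ _ _ _] head=0 tail=1 count=1
After op 2 (write(19)): arr=[11 19 _ _ _ _] head=0 tail=2 count=2
After op 3 (write(7)): arr=[11 19 7 _ _ _] head=0 tail=3 count=3
After op 4 (read()): arr=[11 19 7 _ _ _] head=1 tail=3 count=2
After op 5 (write(6)): arr=[11 19 7 6 _ _] head=1 tail=4 count=3
After op 6 (peek()): arr=[11 19 7 6 _ _] head=1 tail=4 count=3
After op 7 (write(12)): arr=[11 19 7 6 12 _] head=1 tail=5 count=4
After op 8 (peek()): arr=[11 19 7 6 12 _] head=1 tail=5 count=4
After op 9 (write(2)): arr=[11 19 7 6 12 2] head=1 tail=0 count=5

Answer: 19 7 6 12 2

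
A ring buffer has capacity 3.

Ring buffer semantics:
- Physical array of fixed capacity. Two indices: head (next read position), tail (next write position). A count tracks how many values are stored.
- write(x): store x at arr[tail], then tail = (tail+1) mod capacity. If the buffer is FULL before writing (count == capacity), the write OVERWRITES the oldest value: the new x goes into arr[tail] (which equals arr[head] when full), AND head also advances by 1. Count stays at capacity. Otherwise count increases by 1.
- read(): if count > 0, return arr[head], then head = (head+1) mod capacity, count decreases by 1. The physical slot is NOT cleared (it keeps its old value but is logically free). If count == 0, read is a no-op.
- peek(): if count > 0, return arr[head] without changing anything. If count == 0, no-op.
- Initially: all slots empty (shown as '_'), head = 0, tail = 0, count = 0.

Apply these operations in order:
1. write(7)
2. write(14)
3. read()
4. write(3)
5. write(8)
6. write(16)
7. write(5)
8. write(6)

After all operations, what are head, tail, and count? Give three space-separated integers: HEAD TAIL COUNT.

Answer: 1 1 3

Derivation:
After op 1 (write(7)): arr=[7 _ _] head=0 tail=1 count=1
After op 2 (write(14)): arr=[7 14 _] head=0 tail=2 count=2
After op 3 (read()): arr=[7 14 _] head=1 tail=2 count=1
After op 4 (write(3)): arr=[7 14 3] head=1 tail=0 count=2
After op 5 (write(8)): arr=[8 14 3] head=1 tail=1 count=3
After op 6 (write(16)): arr=[8 16 3] head=2 tail=2 count=3
After op 7 (write(5)): arr=[8 16 5] head=0 tail=0 count=3
After op 8 (write(6)): arr=[6 16 5] head=1 tail=1 count=3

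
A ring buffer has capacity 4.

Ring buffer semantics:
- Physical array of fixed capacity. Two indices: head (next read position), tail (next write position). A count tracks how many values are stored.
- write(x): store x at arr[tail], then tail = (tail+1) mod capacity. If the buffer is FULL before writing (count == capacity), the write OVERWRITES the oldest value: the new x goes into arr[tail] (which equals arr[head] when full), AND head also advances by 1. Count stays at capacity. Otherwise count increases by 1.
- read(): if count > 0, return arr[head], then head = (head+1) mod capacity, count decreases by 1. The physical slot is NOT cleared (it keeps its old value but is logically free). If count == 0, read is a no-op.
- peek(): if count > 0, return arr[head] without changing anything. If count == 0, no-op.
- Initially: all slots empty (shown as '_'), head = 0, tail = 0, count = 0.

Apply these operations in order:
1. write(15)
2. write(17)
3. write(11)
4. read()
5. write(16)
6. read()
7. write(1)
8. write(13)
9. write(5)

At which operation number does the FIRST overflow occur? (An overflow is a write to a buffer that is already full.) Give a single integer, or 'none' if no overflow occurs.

After op 1 (write(15)): arr=[15 _ _ _] head=0 tail=1 count=1
After op 2 (write(17)): arr=[15 17 _ _] head=0 tail=2 count=2
After op 3 (write(11)): arr=[15 17 11 _] head=0 tail=3 count=3
After op 4 (read()): arr=[15 17 11 _] head=1 tail=3 count=2
After op 5 (write(16)): arr=[15 17 11 16] head=1 tail=0 count=3
After op 6 (read()): arr=[15 17 11 16] head=2 tail=0 count=2
After op 7 (write(1)): arr=[1 17 11 16] head=2 tail=1 count=3
After op 8 (write(13)): arr=[1 13 11 16] head=2 tail=2 count=4
After op 9 (write(5)): arr=[1 13 5 16] head=3 tail=3 count=4

Answer: 9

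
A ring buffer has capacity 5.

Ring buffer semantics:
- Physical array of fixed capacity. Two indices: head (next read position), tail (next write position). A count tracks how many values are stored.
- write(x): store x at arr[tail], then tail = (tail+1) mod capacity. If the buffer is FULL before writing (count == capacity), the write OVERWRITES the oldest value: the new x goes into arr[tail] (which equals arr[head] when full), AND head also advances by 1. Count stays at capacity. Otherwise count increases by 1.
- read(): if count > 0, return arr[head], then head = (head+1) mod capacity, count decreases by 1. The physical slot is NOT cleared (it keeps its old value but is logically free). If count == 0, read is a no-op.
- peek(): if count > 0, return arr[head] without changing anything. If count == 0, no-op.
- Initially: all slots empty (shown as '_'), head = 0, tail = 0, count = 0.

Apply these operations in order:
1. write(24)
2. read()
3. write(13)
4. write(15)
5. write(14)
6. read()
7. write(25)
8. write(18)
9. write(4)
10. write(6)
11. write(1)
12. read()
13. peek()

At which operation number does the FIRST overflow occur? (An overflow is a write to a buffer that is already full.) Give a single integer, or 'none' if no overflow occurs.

Answer: 10

Derivation:
After op 1 (write(24)): arr=[24 _ _ _ _] head=0 tail=1 count=1
After op 2 (read()): arr=[24 _ _ _ _] head=1 tail=1 count=0
After op 3 (write(13)): arr=[24 13 _ _ _] head=1 tail=2 count=1
After op 4 (write(15)): arr=[24 13 15 _ _] head=1 tail=3 count=2
After op 5 (write(14)): arr=[24 13 15 14 _] head=1 tail=4 count=3
After op 6 (read()): arr=[24 13 15 14 _] head=2 tail=4 count=2
After op 7 (write(25)): arr=[24 13 15 14 25] head=2 tail=0 count=3
After op 8 (write(18)): arr=[18 13 15 14 25] head=2 tail=1 count=4
After op 9 (write(4)): arr=[18 4 15 14 25] head=2 tail=2 count=5
After op 10 (write(6)): arr=[18 4 6 14 25] head=3 tail=3 count=5
After op 11 (write(1)): arr=[18 4 6 1 25] head=4 tail=4 count=5
After op 12 (read()): arr=[18 4 6 1 25] head=0 tail=4 count=4
After op 13 (peek()): arr=[18 4 6 1 25] head=0 tail=4 count=4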